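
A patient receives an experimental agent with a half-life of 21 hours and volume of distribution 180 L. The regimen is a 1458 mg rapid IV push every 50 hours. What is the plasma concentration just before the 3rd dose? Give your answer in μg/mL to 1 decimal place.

1.9 μg/mL

f = (1/2)^(τ/t½) = (1/2)^(50/21) ≈ 0.1920.
C₀ = D/Vd = 1458/180 ≈ 8.100 μg/mL.
Before the 3rd dose, 2 doses have been given. Superposition: Cmin = C₀·(f + f²).
≈ 8.100 × (0.1920 + 0.0369) ≈ 8.100 × 0.2289 ≈ 1.854 μg/mL.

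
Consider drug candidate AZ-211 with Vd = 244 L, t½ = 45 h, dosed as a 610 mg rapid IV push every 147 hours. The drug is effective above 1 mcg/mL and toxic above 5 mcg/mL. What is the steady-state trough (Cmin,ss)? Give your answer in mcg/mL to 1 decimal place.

0.3 mcg/mL

Over one 147-h interval, 147/45 ≈ 3.2667 half-lives elapse, leaving f ≈ 0.1039 of each dose.
Accumulation ratio R = 1/(1 − f) ≈ 1/0.8961 ≈ 1.1159.
Single-dose peak C₀ = D/Vd = 610/244 ≈ 2.500 mcg/mL.
Cmax,ss = C₀/(1 − f) ≈ 2.500/0.8961 ≈ 2.790 mcg/mL.
Steady-state trough Cmin,ss = Cmax,ss·f ≈ 2.790 × 0.1039 ≈ 0.290 mcg/mL.
Trough 0.3 mcg/mL vs MEC 1 mcg/mL: subtherapeutic.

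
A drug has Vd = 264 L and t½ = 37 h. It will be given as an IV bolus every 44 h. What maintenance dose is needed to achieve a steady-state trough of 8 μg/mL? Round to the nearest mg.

2704 mg

τ/t½ = 44/37 ≈ 1.1892, so f = (1/2)^(44/37) ≈ 0.438549.
Cmin,ss = (D/Vd)·f/(1−f), so D = Cmin,ss·Vd·(1−f)/f.
D = 8 × 264 × (1−f)/f ≈ 8 × 264 × 1.28025 ≈ 2703.89 mg.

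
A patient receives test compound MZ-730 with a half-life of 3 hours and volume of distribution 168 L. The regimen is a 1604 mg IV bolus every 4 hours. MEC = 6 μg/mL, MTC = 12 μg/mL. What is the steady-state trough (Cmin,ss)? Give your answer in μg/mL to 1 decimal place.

τ/t½ = 4/3 ≈ 1.3333, so fraction remaining f = (1/2)^(4/3) ≈ 0.3969.
At steady state, accumulation factor R = 1/(1 − e^(−kτ)) ≈ 1.6581.
Each bolus raises the concentration by D/Vd = 1604/168 ≈ 9.548 μg/mL.
Cmax,ss = C₀/(1 − f) ≈ 9.548/0.6031 ≈ 15.832 μg/mL.
One interval later, Cmin,ss = Cmax,ss·e^(−kτ) ≈ 15.832 × 0.3969 ≈ 6.284 μg/mL.
Trough 6.3 μg/mL vs MEC 6 μg/mL: adequate.

6.3 μg/mL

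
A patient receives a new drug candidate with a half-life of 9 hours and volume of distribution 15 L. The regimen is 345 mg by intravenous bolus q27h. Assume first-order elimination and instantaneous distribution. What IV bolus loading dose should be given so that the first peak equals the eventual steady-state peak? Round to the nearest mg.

394 mg

f = (1/2)^(27/9) ≈ 0.125000; accumulation ratio R = 1/(1−f) ≈ 1.14286.
Loading dose to hit Cmax,ss on first dose: D_load = D_maint·R ≈ 345 × 1.14286 ≈ 394.29 mg.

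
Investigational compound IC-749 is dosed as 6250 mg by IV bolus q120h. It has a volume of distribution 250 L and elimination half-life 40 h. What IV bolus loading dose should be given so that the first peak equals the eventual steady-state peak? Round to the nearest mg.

7143 mg

f = (1/2)^(120/40) ≈ 0.125000; accumulation ratio R = 1/(1−f) ≈ 1.14286.
Loading dose to hit Cmax,ss on first dose: D_load = D_maint·R ≈ 6250 × 1.14286 ≈ 7142.88 mg.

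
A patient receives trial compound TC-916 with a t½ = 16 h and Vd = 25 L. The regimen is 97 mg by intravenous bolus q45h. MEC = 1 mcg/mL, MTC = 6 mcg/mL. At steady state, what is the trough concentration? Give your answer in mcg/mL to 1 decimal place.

0.6 mcg/mL

Over one 45-h interval, 45/16 ≈ 2.8125 half-lives elapse, leaving f ≈ 0.1423 of each dose.
At steady state, accumulation factor R = 1/(1 − e^(−kτ)) ≈ 1.1659.
Single-dose peak C₀ = D/Vd = 97/25 ≈ 3.880 mcg/mL.
Cmax,ss = C₀/(1 − f) ≈ 3.880/0.8577 ≈ 4.524 mcg/mL.
Steady-state trough Cmin,ss = Cmax,ss·f ≈ 4.524 × 0.1423 ≈ 0.644 mcg/mL.
Trough 0.6 mcg/mL vs MEC 1 mcg/mL: subtherapeutic.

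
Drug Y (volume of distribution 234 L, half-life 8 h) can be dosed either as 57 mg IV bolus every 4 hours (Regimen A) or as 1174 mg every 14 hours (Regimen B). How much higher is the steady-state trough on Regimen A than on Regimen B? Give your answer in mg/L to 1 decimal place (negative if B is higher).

-1.5 mg/L

Regimen A: f = (1/2)^(4/8) ≈ 0.7071; Cmin,ss = (57/234)·f/(1−f) ≈ 0.588 mg/L.
Regimen B: f = (1/2)^(14/8) ≈ 0.2973; Cmin,ss = (1174/234)·f/(1−f) ≈ 2.123 mg/L.
Difference ≈ 0.588 − 2.123 ≈ -1.535 mg/L.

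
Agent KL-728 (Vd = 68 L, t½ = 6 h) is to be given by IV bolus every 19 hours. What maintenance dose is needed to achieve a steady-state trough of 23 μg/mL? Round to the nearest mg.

12480 mg

τ/t½ = 19/6 ≈ 3.1667, so f = (1/2)^(19/6) ≈ 0.111362.
Cmin,ss = (D/Vd)·f/(1−f), so D = Cmin,ss·Vd·(1−f)/f.
D = 23 × 68 × (1−f)/f ≈ 23 × 68 × 7.97972 ≈ 12480.28 mg.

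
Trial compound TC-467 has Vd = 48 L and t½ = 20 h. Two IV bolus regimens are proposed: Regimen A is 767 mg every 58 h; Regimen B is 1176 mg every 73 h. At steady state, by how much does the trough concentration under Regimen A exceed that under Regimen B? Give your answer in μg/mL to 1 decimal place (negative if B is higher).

Regimen A: f = (1/2)^(58/20) ≈ 0.1340; Cmin,ss = (767/48)·f/(1−f) ≈ 2.473 μg/mL.
Regimen B: f = (1/2)^(73/20) ≈ 0.0797; Cmin,ss = (1176/48)·f/(1−f) ≈ 2.122 μg/mL.
Difference ≈ 2.473 − 2.122 ≈ 0.351 μg/mL.

0.4 μg/mL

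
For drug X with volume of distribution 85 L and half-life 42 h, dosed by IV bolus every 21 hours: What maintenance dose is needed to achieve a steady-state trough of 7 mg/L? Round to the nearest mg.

τ/t½ = 21/42 ≈ 0.5, so f = (1/2)^(21/42) ≈ 0.707107.
Cmin,ss = (D/Vd)·f/(1−f), so D = Cmin,ss·Vd·(1−f)/f.
D = 7 × 85 × (1−f)/f ≈ 7 × 85 × 0.41421 ≈ 246.45 mg.

246 mg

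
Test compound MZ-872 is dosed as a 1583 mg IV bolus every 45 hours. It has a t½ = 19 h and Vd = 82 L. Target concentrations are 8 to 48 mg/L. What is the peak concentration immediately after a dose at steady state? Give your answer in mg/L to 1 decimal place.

23.9 mg/L

Over one 45-h interval, 45/19 ≈ 2.3684 half-lives elapse, leaving f ≈ 0.1937 of each dose.
At steady state, accumulation factor R = 1/(1 − e^(−kτ)) ≈ 1.2402.
Each bolus raises the concentration by D/Vd = 1583/82 ≈ 19.305 mg/L.
Cmax,ss = C₀/(1 − f) ≈ 19.305/0.8063 ≈ 23.943 mg/L.
Peak 23.9 mg/L vs MTC 48 mg/L: below toxic threshold.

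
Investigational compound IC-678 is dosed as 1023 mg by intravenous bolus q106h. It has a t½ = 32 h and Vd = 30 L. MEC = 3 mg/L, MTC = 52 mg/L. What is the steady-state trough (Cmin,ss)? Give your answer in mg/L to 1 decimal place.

k = ln2/t½ = ln2/32 ≈ 0.021661 h⁻¹; fraction remaining f = e^(−kτ) = e^(−0.021661×106) ≈ 0.1007.
At steady state, accumulation factor R = 1/(1 − e^(−kτ)) ≈ 1.1120.
Single-dose peak C₀ = D/Vd = 1023/30 ≈ 34.100 mg/L.
Cmax,ss = C₀/(1 − f) ≈ 34.100/0.8993 ≈ 37.918 mg/L.
Steady-state trough Cmin,ss = Cmax,ss·f ≈ 37.918 × 0.1007 ≈ 3.818 mg/L.
Trough 3.8 mg/L vs MEC 3 mg/L: adequate.

3.8 mg/L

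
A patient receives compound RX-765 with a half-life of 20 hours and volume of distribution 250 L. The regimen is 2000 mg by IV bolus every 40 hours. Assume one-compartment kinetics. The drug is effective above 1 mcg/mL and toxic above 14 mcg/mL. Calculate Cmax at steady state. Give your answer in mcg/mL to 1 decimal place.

The dosing interval is 2 half-lives, so f = 2^(−2) = 0.25.
At steady state, R = 1/(1 − 0.25) = 4/3.
Single-dose peak C₀ = D/Vd = 2000/250 = 8 mcg/mL.
Steady-state peak Cmax,ss = C₀·R = 8 × 4/3 ≈ 10.667 mcg/mL.
Peak 10.7 mcg/mL vs MTC 14 mcg/mL: below toxic threshold.

10.7 mcg/mL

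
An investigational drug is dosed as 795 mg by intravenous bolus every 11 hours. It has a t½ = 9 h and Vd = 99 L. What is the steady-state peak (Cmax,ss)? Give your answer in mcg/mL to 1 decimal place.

τ/t½ = 11/9 ≈ 1.2222, so fraction remaining f = (1/2)^(11/9) ≈ 0.4286.
Accumulation ratio R = 1/(1 − f) ≈ 1/0.5714 ≈ 1.7501.
Each bolus raises the concentration by D/Vd = 795/99 ≈ 8.030 mcg/mL.
Cmax,ss = C₀/(1 − f) ≈ 8.030/0.5714 ≈ 14.053 mcg/mL.

14.1 mcg/mL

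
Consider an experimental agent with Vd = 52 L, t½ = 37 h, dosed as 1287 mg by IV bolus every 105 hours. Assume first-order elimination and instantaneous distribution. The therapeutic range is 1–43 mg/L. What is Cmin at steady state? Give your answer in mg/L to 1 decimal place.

4.0 mg/L

τ/t½ = 105/37 ≈ 2.8378, so fraction remaining f = (1/2)^(105/37) ≈ 0.1399.
Accumulation ratio R = 1/(1 − f) ≈ 1/0.8601 ≈ 1.1627.
Single-dose peak C₀ = D/Vd = 1287/52 ≈ 24.750 mg/L.
Steady-state peak Cmax,ss = C₀·R ≈ 24.750 × 1.1627 ≈ 28.777 mg/L.
Steady-state trough Cmin,ss = Cmax,ss·f ≈ 28.777 × 0.1399 ≈ 4.026 mg/L.
Trough 4.0 mg/L vs MEC 1 mg/L: adequate.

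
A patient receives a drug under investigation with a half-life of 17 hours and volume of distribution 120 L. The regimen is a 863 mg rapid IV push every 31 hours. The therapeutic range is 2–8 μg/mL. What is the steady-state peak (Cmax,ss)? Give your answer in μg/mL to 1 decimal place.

10.0 μg/mL

Over one 31-h interval, 31/17 ≈ 1.8235 half-lives elapse, leaving f ≈ 0.2825 of each dose.
At steady state, accumulation factor R = 1/(1 − e^(−kτ)) ≈ 1.3937.
Single-dose peak C₀ = D/Vd = 863/120 ≈ 7.192 μg/mL.
Cmax,ss = C₀/(1 − f) ≈ 7.192/0.7175 ≈ 10.024 μg/mL.
Peak 10.0 μg/mL vs MTC 8 μg/mL: exceeds toxic threshold.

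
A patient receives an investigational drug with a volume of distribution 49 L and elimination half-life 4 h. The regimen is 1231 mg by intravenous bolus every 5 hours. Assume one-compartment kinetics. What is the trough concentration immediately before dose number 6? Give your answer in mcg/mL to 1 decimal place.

18.0 mcg/mL

f = (1/2)^(τ/t½) = (1/2)^(5/4) ≈ 0.4204.
C₀ = D/Vd = 1231/49 ≈ 25.122 mcg/mL.
Before the 6th dose, 5 doses have been given. Superposition: Cmin = C₀·(f + f² + … + f^5).
≈ 25.122 × (0.4204 + 0.1767 + 0.0743 + 0.0312 + 0.0131) ≈ 25.122 × 0.7157 ≈ 17.980 mcg/mL.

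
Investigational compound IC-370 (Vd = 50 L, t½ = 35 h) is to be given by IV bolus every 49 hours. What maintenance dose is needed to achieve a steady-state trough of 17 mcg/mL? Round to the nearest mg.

1393 mg

τ/t½ = 49/35 ≈ 1.4, so f = (1/2)^(49/35) ≈ 0.378929.
Cmin,ss = (D/Vd)·f/(1−f), so D = Cmin,ss·Vd·(1−f)/f.
D = 17 × 50 × (1−f)/f ≈ 17 × 50 × 1.63902 ≈ 1393.17 mg.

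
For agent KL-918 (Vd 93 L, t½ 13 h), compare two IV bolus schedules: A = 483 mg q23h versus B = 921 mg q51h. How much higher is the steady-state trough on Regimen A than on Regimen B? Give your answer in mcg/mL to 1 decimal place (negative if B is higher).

Regimen A: f = (1/2)^(23/13) ≈ 0.2934; Cmin,ss = (483/93)·f/(1−f) ≈ 2.157 mcg/mL.
Regimen B: f = (1/2)^(51/13) ≈ 0.0659; Cmin,ss = (921/93)·f/(1−f) ≈ 0.699 mcg/mL.
Difference ≈ 2.157 − 0.699 ≈ 1.458 mcg/mL.

1.5 mcg/mL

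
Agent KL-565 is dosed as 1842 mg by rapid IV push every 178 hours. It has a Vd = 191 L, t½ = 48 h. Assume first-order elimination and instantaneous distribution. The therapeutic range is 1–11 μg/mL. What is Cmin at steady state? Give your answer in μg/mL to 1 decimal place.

τ/t½ = 178/48 ≈ 3.7083, so fraction remaining f = (1/2)^(178/48) ≈ 0.0765.
Accumulation ratio R = 1/(1 − f) ≈ 1/0.9235 ≈ 1.0828.
Single-dose peak C₀ = D/Vd = 1842/191 ≈ 9.644 μg/mL.
Cmax,ss = C₀/(1 − f) ≈ 9.644/0.9235 ≈ 10.443 μg/mL.
Steady-state trough Cmin,ss = Cmax,ss·f ≈ 10.443 × 0.0765 ≈ 0.799 μg/mL.
Trough 0.8 μg/mL vs MEC 1 μg/mL: subtherapeutic.

0.8 μg/mL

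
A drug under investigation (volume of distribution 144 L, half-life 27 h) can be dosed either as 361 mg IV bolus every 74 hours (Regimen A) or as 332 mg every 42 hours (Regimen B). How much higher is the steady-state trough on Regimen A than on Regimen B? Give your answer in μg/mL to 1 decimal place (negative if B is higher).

Regimen A: f = (1/2)^(74/27) ≈ 0.1496; Cmin,ss = (361/144)·f/(1−f) ≈ 0.441 μg/mL.
Regimen B: f = (1/2)^(42/27) ≈ 0.3402; Cmin,ss = (332/144)·f/(1−f) ≈ 1.189 μg/mL.
Difference ≈ 0.441 − 1.189 ≈ -0.748 μg/mL.

-0.7 μg/mL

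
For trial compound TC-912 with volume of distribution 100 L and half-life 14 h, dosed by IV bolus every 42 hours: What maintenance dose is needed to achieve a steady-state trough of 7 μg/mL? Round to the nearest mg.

τ/t½ = 42/14 ≈ 3, so f = (1/2)^(42/14) ≈ 0.125000.
Cmin,ss = (D/Vd)·f/(1−f), so D = Cmin,ss·Vd·(1−f)/f.
D = 7 × 100 × (1−f)/f ≈ 7 × 100 × 7.00000 ≈ 4900.00 mg.

4900 mg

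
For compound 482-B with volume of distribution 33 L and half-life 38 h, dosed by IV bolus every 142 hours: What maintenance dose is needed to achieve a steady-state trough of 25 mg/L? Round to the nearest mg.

τ/t½ = 142/38 ≈ 3.7368, so f = (1/2)^(142/38) ≈ 0.075006.
Cmin,ss = (D/Vd)·f/(1−f), so D = Cmin,ss·Vd·(1−f)/f.
D = 25 × 33 × (1−f)/f ≈ 25 × 33 × 12.33227 ≈ 10174.12 mg.

10174 mg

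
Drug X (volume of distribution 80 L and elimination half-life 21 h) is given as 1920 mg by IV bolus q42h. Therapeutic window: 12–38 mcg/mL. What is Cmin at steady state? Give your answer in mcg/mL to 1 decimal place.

The dosing interval is 2 half-lives, so f = 2^(−2) = 0.25.
Accumulation ratio R = 1/(1 − f) = 1/0.75 = 4/3.
Single-dose peak C₀ = D/Vd = 1920/80 = 24 mcg/mL.
Steady-state peak Cmax,ss = C₀·R = 24 × 4/3 ≈ 32.000 mcg/mL.
Steady-state trough Cmin,ss = Cmax,ss·f ≈ 32.000 × 0.25 ≈ 8.000 mcg/mL.
Trough 8.0 mcg/mL vs MEC 12 mcg/mL: subtherapeutic.

8.0 mcg/mL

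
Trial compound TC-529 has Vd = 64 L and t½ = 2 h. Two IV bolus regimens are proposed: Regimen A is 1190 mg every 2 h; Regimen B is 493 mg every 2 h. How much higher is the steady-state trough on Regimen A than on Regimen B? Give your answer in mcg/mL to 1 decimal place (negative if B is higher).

10.9 mcg/mL

Regimen A: f = (1/2)^(2/2) ≈ 0.5000; Cmin,ss = (1190/64)·f/(1−f) ≈ 18.594 mcg/mL.
Regimen B: f = (1/2)^(2/2) ≈ 0.5000; Cmin,ss = (493/64)·f/(1−f) ≈ 7.703 mcg/mL.
Difference ≈ 18.594 − 7.703 ≈ 10.891 mcg/mL.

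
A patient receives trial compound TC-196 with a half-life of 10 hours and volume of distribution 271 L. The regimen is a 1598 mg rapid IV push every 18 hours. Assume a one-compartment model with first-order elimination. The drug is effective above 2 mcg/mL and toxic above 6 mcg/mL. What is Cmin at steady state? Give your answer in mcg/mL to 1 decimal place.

2.4 mcg/mL

k = ln2/t½ = ln2/10 ≈ 0.069315 h⁻¹; fraction remaining f = e^(−kτ) = e^(−0.069315×18) ≈ 0.2872.
Single-dose peak C₀ = D/Vd = 1598/271 ≈ 5.897 mcg/mL.
Steady-state trough Cmin,ss = C₀·f/(1−f) ≈ 5.897 × 0.2872/0.7128 ≈ 2.376 mcg/mL.
Trough 2.4 mcg/mL vs MEC 2 mcg/mL: adequate.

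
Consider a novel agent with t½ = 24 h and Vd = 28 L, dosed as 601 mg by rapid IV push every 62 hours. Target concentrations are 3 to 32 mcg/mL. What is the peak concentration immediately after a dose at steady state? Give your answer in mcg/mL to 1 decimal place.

Over one 62-h interval, 62/24 ≈ 2.5833 half-lives elapse, leaving f ≈ 0.1669 of each dose.
Accumulation ratio R = 1/(1 − f) ≈ 1/0.8331 ≈ 1.2003.
Each bolus raises the concentration by D/Vd = 601/28 ≈ 21.464 mcg/mL.
Steady-state peak Cmax,ss = C₀·R ≈ 21.464 × 1.2003 ≈ 25.763 mcg/mL.
Peak 25.8 mcg/mL vs MTC 32 mcg/mL: below toxic threshold.

25.8 mcg/mL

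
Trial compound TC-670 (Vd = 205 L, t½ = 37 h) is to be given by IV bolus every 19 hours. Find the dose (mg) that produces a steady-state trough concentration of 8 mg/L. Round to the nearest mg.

701 mg

τ/t½ = 19/37 ≈ 0.51351, so f = (1/2)^(19/37) ≈ 0.700514.
Cmin,ss = (D/Vd)·f/(1−f), so D = Cmin,ss·Vd·(1−f)/f.
D = 8 × 205 × (1−f)/f ≈ 8 × 205 × 0.42752 ≈ 701.13 mg.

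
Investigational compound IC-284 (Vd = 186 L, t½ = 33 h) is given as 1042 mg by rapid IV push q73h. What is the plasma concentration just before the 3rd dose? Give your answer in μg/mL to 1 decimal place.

1.5 μg/mL

f = (1/2)^(τ/t½) = (1/2)^(73/33) ≈ 0.2158.
C₀ = D/Vd = 1042/186 ≈ 5.602 μg/mL.
Before the 3rd dose, 2 doses have been given. Superposition: Cmin = C₀·(f + f²).
≈ 5.602 × (0.2158 + 0.0466) ≈ 5.602 × 0.2624 ≈ 1.470 μg/mL.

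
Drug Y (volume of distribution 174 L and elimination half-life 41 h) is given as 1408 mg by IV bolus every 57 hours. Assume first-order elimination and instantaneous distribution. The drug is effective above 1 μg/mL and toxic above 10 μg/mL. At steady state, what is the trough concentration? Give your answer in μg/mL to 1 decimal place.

5.0 μg/mL

τ/t½ = 57/41 ≈ 1.3902, so fraction remaining f = (1/2)^(57/41) ≈ 0.3815.
At steady state, accumulation factor R = 1/(1 − e^(−kτ)) ≈ 1.6168.
Each bolus raises the concentration by D/Vd = 1408/174 ≈ 8.092 μg/mL.
Steady-state peak Cmax,ss = C₀·R ≈ 8.092 × 1.6168 ≈ 13.083 μg/mL.
One interval later, Cmin,ss = Cmax,ss·e^(−kτ) ≈ 13.083 × 0.3815 ≈ 4.991 μg/mL.
Trough 5.0 μg/mL vs MEC 1 μg/mL: adequate.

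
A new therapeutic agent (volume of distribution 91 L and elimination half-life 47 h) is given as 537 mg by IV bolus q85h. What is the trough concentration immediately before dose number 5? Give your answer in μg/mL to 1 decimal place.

2.3 μg/mL

f = (1/2)^(τ/t½) = (1/2)^(85/47) ≈ 0.2855.
C₀ = D/Vd = 537/91 ≈ 5.901 μg/mL.
Before the 5th dose, 4 doses have been given. Superposition: Cmin = C₀·(f + f² + … + f^4).
≈ 5.901 × (0.2855 + 0.0815 + 0.0233 + 0.0066) ≈ 5.901 × 0.3969 ≈ 2.342 μg/mL.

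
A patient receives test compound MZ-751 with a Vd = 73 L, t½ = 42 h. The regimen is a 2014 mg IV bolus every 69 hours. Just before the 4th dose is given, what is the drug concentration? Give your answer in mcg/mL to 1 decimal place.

f = (1/2)^(τ/t½) = (1/2)^(69/42) ≈ 0.3202.
C₀ = D/Vd = 2014/73 ≈ 27.589 mcg/mL.
Before the 4th dose, 3 doses have been given. Superposition: Cmin = C₀·(f + f² + … + f^3).
≈ 27.589 × (0.3202 + 0.1025 + 0.0328) ≈ 27.589 × 0.4555 ≈ 12.567 mcg/mL.

12.6 mcg/mL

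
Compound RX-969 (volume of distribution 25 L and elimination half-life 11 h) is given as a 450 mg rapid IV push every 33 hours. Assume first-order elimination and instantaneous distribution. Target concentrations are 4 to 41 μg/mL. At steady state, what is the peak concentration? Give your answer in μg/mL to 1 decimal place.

20.6 μg/mL

τ = 33 h = 3 half-lives, so f = (1/2)^3 = 0.125.
At steady state, R = 1/(1 − 0.125) = 8/7.
Single-dose peak C₀ = D/Vd = 450/25 = 18 μg/mL.
Steady-state peak Cmax,ss = C₀·R = 18 × 8/7 ≈ 20.571 μg/mL.
Peak 20.6 μg/mL vs MTC 41 μg/mL: below toxic threshold.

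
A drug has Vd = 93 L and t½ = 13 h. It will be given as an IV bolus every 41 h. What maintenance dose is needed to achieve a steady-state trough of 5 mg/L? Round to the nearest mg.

τ/t½ = 41/13 ≈ 3.1538, so f = (1/2)^(41/13) ≈ 0.112356.
Cmin,ss = (D/Vd)·f/(1−f), so D = Cmin,ss·Vd·(1−f)/f.
D = 5 × 93 × (1−f)/f ≈ 5 × 93 × 7.90028 ≈ 3673.63 mg.

3674 mg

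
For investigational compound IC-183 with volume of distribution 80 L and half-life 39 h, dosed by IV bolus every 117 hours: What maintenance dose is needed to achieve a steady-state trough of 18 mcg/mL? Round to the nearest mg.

τ/t½ = 117/39 ≈ 3, so f = (1/2)^(117/39) ≈ 0.125000.
Cmin,ss = (D/Vd)·f/(1−f), so D = Cmin,ss·Vd·(1−f)/f.
D = 18 × 80 × (1−f)/f ≈ 18 × 80 × 7.00000 ≈ 10080.00 mg.

10080 mg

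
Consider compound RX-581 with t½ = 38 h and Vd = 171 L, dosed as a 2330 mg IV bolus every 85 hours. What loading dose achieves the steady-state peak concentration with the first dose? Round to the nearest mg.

f = (1/2)^(85/38) ≈ 0.212150; accumulation ratio R = 1/(1−f) ≈ 1.26928.
Loading dose to hit Cmax,ss on first dose: D_load = D_maint·R ≈ 2330 × 1.26928 ≈ 2957.42 mg.

2957 mg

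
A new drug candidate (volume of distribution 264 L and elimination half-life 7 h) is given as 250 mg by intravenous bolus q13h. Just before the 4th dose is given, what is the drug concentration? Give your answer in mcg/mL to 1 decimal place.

f = (1/2)^(τ/t½) = (1/2)^(13/7) ≈ 0.2760.
C₀ = D/Vd = 250/264 ≈ 0.947 mcg/mL.
Before the 4th dose, 3 doses have been given. Superposition: Cmin = C₀·(f + f² + … + f^3).
≈ 0.947 × (0.2760 + 0.0762 + 0.0210) ≈ 0.947 × 0.3732 ≈ 0.353 mcg/mL.

0.4 mcg/mL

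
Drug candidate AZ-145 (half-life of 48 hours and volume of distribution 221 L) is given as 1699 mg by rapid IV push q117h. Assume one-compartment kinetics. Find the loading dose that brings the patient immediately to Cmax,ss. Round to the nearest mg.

f = (1/2)^(117/48) ≈ 0.184603; accumulation ratio R = 1/(1−f) ≈ 1.22640.
Loading dose to hit Cmax,ss on first dose: D_load = D_maint·R ≈ 1699 × 1.22640 ≈ 2083.65 mg.

2084 mg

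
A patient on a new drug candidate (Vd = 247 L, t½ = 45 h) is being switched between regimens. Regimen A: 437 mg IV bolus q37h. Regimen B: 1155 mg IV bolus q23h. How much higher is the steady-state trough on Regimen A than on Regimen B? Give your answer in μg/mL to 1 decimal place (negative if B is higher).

-8.7 μg/mL

Regimen A: f = (1/2)^(37/45) ≈ 0.5656; Cmin,ss = (437/247)·f/(1−f) ≈ 2.304 μg/mL.
Regimen B: f = (1/2)^(23/45) ≈ 0.7017; Cmin,ss = (1155/247)·f/(1−f) ≈ 11.000 μg/mL.
Difference ≈ 2.304 − 11.000 ≈ -8.696 μg/mL.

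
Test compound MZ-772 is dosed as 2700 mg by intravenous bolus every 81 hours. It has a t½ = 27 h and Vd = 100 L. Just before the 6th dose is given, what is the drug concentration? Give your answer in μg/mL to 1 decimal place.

f = (1/2)^(τ/t½) = (1/2)^(81/27) ≈ 0.1250.
C₀ = D/Vd = 2700/100 ≈ 27.000 μg/mL.
Before the 6th dose, 5 doses have been given. Superposition: Cmin = C₀·(f + f² + … + f^5).
≈ 27.000 × (0.1250 + 0.0156 + 0.0020 + 0.0002 + 0.0000) ≈ 27.000 × 0.1428 ≈ 3.856 μg/mL.

3.9 μg/mL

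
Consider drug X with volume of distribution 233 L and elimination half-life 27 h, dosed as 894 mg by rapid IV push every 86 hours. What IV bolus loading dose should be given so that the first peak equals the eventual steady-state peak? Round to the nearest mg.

1004 mg

f = (1/2)^(86/27) ≈ 0.109942; accumulation ratio R = 1/(1−f) ≈ 1.12352.
Loading dose to hit Cmax,ss on first dose: D_load = D_maint·R ≈ 894 × 1.12352 ≈ 1004.43 mg.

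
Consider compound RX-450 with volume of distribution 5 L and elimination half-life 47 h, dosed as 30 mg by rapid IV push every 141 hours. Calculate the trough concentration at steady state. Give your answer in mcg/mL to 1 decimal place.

0.9 mcg/mL

τ = 141 h = 3 half-lives, so f = (1/2)^3 = 0.125.
At steady state, R = 1/(1 − 0.125) = 8/7.
Single-dose peak C₀ = D/Vd = 30/5 = 6 mcg/mL.
Steady-state peak Cmax,ss = C₀·R = 6 × 8/7 ≈ 6.857 mcg/mL.
Steady-state trough Cmin,ss = Cmax,ss·f ≈ 6.857 × 0.125 ≈ 0.857 mcg/mL.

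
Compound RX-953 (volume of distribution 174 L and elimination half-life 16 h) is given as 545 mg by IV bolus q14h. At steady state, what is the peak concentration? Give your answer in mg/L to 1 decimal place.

6.9 mg/L

τ/t½ = 14/16 ≈ 0.875, so fraction remaining f = (1/2)^(14/16) ≈ 0.5453.
Accumulation ratio R = 1/(1 − f) ≈ 1/0.4547 ≈ 2.1993.
Single-dose peak C₀ = D/Vd = 545/174 ≈ 3.132 mg/L.
Cmax,ss = C₀/(1 − f) ≈ 3.132/0.4547 ≈ 6.888 mg/L.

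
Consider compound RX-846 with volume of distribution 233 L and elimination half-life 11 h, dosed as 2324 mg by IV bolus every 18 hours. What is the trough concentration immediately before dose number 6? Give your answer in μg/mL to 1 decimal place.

4.7 μg/mL

f = (1/2)^(τ/t½) = (1/2)^(18/11) ≈ 0.3217.
C₀ = D/Vd = 2324/233 ≈ 9.974 μg/mL.
Before the 6th dose, 5 doses have been given. Superposition: Cmin = C₀·(f + f² + … + f^5).
≈ 9.974 × (0.3217 + 0.1035 + 0.0333 + 0.0107 + 0.0034) ≈ 9.974 × 0.4726 ≈ 4.714 μg/mL.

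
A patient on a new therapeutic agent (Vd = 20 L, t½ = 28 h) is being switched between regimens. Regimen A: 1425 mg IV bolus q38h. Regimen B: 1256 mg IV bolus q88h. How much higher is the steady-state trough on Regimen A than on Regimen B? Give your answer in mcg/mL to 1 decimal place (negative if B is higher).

Regimen A: f = (1/2)^(38/28) ≈ 0.3904; Cmin,ss = (1425/20)·f/(1−f) ≈ 45.630 mcg/mL.
Regimen B: f = (1/2)^(88/28) ≈ 0.1132; Cmin,ss = (1256/20)·f/(1−f) ≈ 8.016 mcg/mL.
Difference ≈ 45.630 − 8.016 ≈ 37.614 mcg/mL.

37.6 mcg/mL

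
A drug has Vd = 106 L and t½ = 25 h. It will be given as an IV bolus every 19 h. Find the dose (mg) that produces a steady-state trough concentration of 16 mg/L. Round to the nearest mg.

1176 mg

τ/t½ = 19/25 ≈ 0.76, so f = (1/2)^(19/25) ≈ 0.590496.
Cmin,ss = (D/Vd)·f/(1−f), so D = Cmin,ss·Vd·(1−f)/f.
D = 16 × 106 × (1−f)/f ≈ 16 × 106 × 0.69349 ≈ 1176.16 mg.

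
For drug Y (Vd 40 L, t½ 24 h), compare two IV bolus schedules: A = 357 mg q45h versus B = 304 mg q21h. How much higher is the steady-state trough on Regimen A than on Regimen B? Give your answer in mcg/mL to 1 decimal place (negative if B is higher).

-5.8 mcg/mL

Regimen A: f = (1/2)^(45/24) ≈ 0.2726; Cmin,ss = (357/40)·f/(1−f) ≈ 3.345 mcg/mL.
Regimen B: f = (1/2)^(21/24) ≈ 0.5453; Cmin,ss = (304/40)·f/(1−f) ≈ 9.114 mcg/mL.
Difference ≈ 3.345 − 9.114 ≈ -5.769 mcg/mL.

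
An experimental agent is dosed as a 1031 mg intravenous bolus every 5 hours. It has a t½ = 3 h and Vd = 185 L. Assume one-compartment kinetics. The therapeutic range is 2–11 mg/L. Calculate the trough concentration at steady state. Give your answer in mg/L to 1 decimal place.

k = ln2/t½ = ln2/3 ≈ 0.231049 h⁻¹; fraction remaining f = e^(−kτ) = e^(−0.231049×5) ≈ 0.3150.
Single-dose peak C₀ = D/Vd = 1031/185 ≈ 5.573 mg/L.
Steady-state trough Cmin,ss = C₀·f/(1−f) ≈ 5.573 × 0.3150/0.6850 ≈ 2.563 mg/L.
Trough 2.6 mg/L vs MEC 2 mg/L: adequate.

2.6 mg/L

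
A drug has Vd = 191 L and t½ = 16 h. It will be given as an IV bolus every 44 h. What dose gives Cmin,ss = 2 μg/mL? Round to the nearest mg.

2188 mg

τ/t½ = 44/16 ≈ 2.75, so f = (1/2)^(44/16) ≈ 0.148651.
Cmin,ss = (D/Vd)·f/(1−f), so D = Cmin,ss·Vd·(1−f)/f.
D = 2 × 191 × (1−f)/f ≈ 2 × 191 × 5.72717 ≈ 2187.78 mg.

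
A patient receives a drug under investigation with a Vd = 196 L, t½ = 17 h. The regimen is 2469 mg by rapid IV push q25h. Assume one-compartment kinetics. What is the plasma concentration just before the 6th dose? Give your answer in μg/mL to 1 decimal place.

f = (1/2)^(τ/t½) = (1/2)^(25/17) ≈ 0.3608.
C₀ = D/Vd = 2469/196 ≈ 12.597 μg/mL.
Before the 6th dose, 5 doses have been given. Superposition: Cmin = C₀·(f + f² + … + f^5).
≈ 12.597 × (0.3608 + 0.1302 + 0.0470 + 0.0169 + 0.0061) ≈ 12.597 × 0.5610 ≈ 7.067 μg/mL.

7.1 μg/mL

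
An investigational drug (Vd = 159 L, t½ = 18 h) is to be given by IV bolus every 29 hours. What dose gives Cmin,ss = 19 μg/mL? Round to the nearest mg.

τ/t½ = 29/18 ≈ 1.6111, so f = (1/2)^(29/18) ≈ 0.327346.
Cmin,ss = (D/Vd)·f/(1−f), so D = Cmin,ss·Vd·(1−f)/f.
D = 19 × 159 × (1−f)/f ≈ 19 × 159 × 2.05487 ≈ 6207.76 mg.

6208 mg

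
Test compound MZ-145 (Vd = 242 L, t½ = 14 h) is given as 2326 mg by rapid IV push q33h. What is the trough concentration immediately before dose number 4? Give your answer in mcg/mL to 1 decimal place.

f = (1/2)^(τ/t½) = (1/2)^(33/14) ≈ 0.1952.
C₀ = D/Vd = 2326/242 ≈ 9.612 mcg/mL.
Before the 4th dose, 3 doses have been given. Superposition: Cmin = C₀·(f + f² + … + f^3).
≈ 9.612 × (0.1952 + 0.0381 + 0.0074) ≈ 9.612 × 0.2407 ≈ 2.314 mcg/mL.

2.3 mcg/mL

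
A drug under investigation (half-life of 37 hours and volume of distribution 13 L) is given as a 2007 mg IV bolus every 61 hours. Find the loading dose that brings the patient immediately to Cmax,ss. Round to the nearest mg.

2947 mg

f = (1/2)^(61/37) ≈ 0.318939; accumulation ratio R = 1/(1−f) ≈ 1.46830.
Loading dose to hit Cmax,ss on first dose: D_load = D_maint·R ≈ 2007 × 1.46830 ≈ 2946.88 mg.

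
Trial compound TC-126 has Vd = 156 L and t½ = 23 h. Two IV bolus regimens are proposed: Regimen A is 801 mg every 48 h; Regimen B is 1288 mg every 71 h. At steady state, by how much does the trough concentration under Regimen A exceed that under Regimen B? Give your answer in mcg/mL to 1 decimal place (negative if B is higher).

Regimen A: f = (1/2)^(48/23) ≈ 0.2354; Cmin,ss = (801/156)·f/(1−f) ≈ 1.581 mcg/mL.
Regimen B: f = (1/2)^(71/23) ≈ 0.1177; Cmin,ss = (1288/156)·f/(1−f) ≈ 1.101 mcg/mL.
Difference ≈ 1.581 − 1.101 ≈ 0.480 mcg/mL.

0.5 mcg/mL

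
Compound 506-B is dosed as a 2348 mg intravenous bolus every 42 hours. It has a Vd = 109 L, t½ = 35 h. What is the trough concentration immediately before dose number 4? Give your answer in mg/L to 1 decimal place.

15.2 mg/L

f = (1/2)^(τ/t½) = (1/2)^(42/35) ≈ 0.4353.
C₀ = D/Vd = 2348/109 ≈ 21.541 mg/L.
Before the 4th dose, 3 doses have been given. Superposition: Cmin = C₀·(f + f² + … + f^3).
≈ 21.541 × (0.4353 + 0.1895 + 0.0825) ≈ 21.541 × 0.7073 ≈ 15.236 mg/L.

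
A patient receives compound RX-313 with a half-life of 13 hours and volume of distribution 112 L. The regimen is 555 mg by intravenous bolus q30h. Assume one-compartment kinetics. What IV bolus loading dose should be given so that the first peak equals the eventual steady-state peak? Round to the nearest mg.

f = (1/2)^(30/13) ≈ 0.201983; accumulation ratio R = 1/(1−f) ≈ 1.25311.
Loading dose to hit Cmax,ss on first dose: D_load = D_maint·R ≈ 555 × 1.25311 ≈ 695.48 mg.

695 mg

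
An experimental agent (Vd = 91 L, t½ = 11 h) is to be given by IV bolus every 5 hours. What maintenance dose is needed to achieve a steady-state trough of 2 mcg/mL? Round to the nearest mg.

67 mg

τ/t½ = 5/11 ≈ 0.45455, so f = (1/2)^(5/11) ≈ 0.729740.
Cmin,ss = (D/Vd)·f/(1−f), so D = Cmin,ss·Vd·(1−f)/f.
D = 2 × 91 × (1−f)/f ≈ 2 × 91 × 0.37035 ≈ 67.40 mg.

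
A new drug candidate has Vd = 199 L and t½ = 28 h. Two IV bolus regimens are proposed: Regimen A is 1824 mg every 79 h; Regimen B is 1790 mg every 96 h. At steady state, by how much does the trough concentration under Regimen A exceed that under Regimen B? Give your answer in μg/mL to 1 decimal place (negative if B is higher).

Regimen A: f = (1/2)^(79/28) ≈ 0.1415; Cmin,ss = (1824/199)·f/(1−f) ≈ 1.511 μg/mL.
Regimen B: f = (1/2)^(96/28) ≈ 0.0929; Cmin,ss = (1790/199)·f/(1−f) ≈ 0.921 μg/mL.
Difference ≈ 1.511 − 0.921 ≈ 0.590 μg/mL.

0.6 μg/mL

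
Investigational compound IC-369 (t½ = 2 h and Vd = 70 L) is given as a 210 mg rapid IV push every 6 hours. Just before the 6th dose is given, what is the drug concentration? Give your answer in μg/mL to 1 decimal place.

f = (1/2)^(τ/t½) = (1/2)^(6/2) ≈ 0.1250.
C₀ = D/Vd = 210/70 ≈ 3.000 μg/mL.
Before the 6th dose, 5 doses have been given. Superposition: Cmin = C₀·(f + f² + … + f^5).
≈ 3.000 × (0.1250 + 0.0156 + 0.0020 + 0.0002 + 0.0000) ≈ 3.000 × 0.1428 ≈ 0.428 μg/mL.

0.4 μg/mL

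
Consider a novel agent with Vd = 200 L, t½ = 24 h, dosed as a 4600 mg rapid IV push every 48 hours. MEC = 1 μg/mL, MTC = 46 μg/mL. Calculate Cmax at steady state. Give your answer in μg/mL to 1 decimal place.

30.7 μg/mL

The dosing interval is 2 half-lives, so f = 2^(−2) = 0.25.
Accumulation ratio R = 1/(1 − f) = 1/0.75 = 4/3.
Single-dose peak C₀ = D/Vd = 4600/200 = 23 μg/mL.
Steady-state peak Cmax,ss = C₀·R = 23 × 4/3 ≈ 30.667 μg/mL.
Peak 30.7 μg/mL vs MTC 46 μg/mL: below toxic threshold.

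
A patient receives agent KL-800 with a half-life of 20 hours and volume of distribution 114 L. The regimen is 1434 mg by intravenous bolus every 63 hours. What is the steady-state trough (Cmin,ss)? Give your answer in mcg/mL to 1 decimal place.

1.6 mcg/mL

Over one 63-h interval, 63/20 ≈ 3.15 half-lives elapse, leaving f ≈ 0.1127 of each dose.
Accumulation ratio R = 1/(1 − f) ≈ 1/0.8873 ≈ 1.1270.
Single-dose peak C₀ = D/Vd = 1434/114 ≈ 12.579 mcg/mL.
Cmax,ss = C₀/(1 − f) ≈ 12.579/0.8873 ≈ 14.177 mcg/mL.
Steady-state trough Cmin,ss = Cmax,ss·f ≈ 14.177 × 0.1127 ≈ 1.598 mcg/mL.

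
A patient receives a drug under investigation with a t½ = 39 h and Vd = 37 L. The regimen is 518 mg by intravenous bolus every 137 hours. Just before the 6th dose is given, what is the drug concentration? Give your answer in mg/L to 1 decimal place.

1.3 mg/L

f = (1/2)^(τ/t½) = (1/2)^(137/39) ≈ 0.0876.
C₀ = D/Vd = 518/37 ≈ 14.000 mg/L.
Before the 6th dose, 5 doses have been given. Superposition: Cmin = C₀·(f + f² + … + f^5).
≈ 14.000 × (0.0876 + 0.0077 + 0.0007 + 0.0001 + 0.0000) ≈ 14.000 × 0.0961 ≈ 1.345 mg/L.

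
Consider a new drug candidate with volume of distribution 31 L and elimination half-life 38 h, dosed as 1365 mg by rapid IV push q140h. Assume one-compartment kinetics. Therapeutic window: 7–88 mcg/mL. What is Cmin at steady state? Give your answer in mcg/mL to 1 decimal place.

3.7 mcg/mL

τ/t½ = 140/38 ≈ 3.6842, so fraction remaining f = (1/2)^(140/38) ≈ 0.0778.
Each bolus raises the concentration by D/Vd = 1365/31 ≈ 44.032 mcg/mL.
Steady-state trough Cmin,ss = C₀·f/(1−f) ≈ 44.032 × 0.0778/0.9222 ≈ 3.715 mcg/mL.
Trough 3.7 mcg/mL vs MEC 7 mcg/mL: subtherapeutic.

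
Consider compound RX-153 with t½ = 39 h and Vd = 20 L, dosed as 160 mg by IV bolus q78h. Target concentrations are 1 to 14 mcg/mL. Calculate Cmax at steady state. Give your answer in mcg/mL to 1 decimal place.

10.7 mcg/mL

τ = 78 h = 2 half-lives, so f = (1/2)^2 = 0.25.
At steady state, R = 1/(1 − 0.25) = 4/3.
Single-dose peak C₀ = D/Vd = 160/20 = 8 mcg/mL.
Steady-state peak Cmax,ss = C₀·R = 8 × 4/3 ≈ 10.667 mcg/mL.
Peak 10.7 mcg/mL vs MTC 14 mcg/mL: below toxic threshold.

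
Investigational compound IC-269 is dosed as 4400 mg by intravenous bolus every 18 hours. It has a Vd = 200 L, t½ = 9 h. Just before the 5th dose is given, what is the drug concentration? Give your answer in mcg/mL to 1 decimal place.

f = (1/2)^(τ/t½) = (1/2)^(18/9) ≈ 0.2500.
C₀ = D/Vd = 4400/200 ≈ 22.000 mcg/mL.
Before the 5th dose, 4 doses have been given. Superposition: Cmin = C₀·(f + f² + … + f^4).
≈ 22.000 × (0.2500 + 0.0625 + 0.0156 + 0.0039) ≈ 22.000 × 0.3320 ≈ 7.304 mcg/mL.

7.3 mcg/mL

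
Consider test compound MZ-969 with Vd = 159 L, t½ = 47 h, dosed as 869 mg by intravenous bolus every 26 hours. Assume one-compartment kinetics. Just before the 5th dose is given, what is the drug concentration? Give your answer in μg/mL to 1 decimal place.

9.2 μg/mL

f = (1/2)^(τ/t½) = (1/2)^(26/47) ≈ 0.6815.
C₀ = D/Vd = 869/159 ≈ 5.465 μg/mL.
Before the 5th dose, 4 doses have been given. Superposition: Cmin = C₀·(f + f² + … + f^4).
≈ 5.465 × (0.6815 + 0.4644 + 0.3165 + 0.2157) ≈ 5.465 × 1.6781 ≈ 9.171 μg/mL.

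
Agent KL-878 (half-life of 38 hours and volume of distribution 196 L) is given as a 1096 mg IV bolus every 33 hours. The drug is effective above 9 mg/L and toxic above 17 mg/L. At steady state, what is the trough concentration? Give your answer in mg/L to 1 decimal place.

6.8 mg/L

τ/t½ = 33/38 ≈ 0.86842, so fraction remaining f = (1/2)^(33/38) ≈ 0.5477.
Accumulation ratio R = 1/(1 − f) ≈ 1/0.4523 ≈ 2.2109.
Each bolus raises the concentration by D/Vd = 1096/196 ≈ 5.592 mg/L.
Cmax,ss = C₀/(1 − f) ≈ 5.592/0.4523 ≈ 12.363 mg/L.
One interval later, Cmin,ss = Cmax,ss·e^(−kτ) ≈ 12.363 × 0.5477 ≈ 6.771 mg/L.
Trough 6.8 mg/L vs MEC 9 mg/L: subtherapeutic.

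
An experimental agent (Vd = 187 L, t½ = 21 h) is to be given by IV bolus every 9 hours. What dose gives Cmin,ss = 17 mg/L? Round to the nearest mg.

τ/t½ = 9/21 ≈ 0.42857, so f = (1/2)^(9/21) ≈ 0.742997.
Cmin,ss = (D/Vd)·f/(1−f), so D = Cmin,ss·Vd·(1−f)/f.
D = 17 × 187 × (1−f)/f ≈ 17 × 187 × 0.34590 ≈ 1099.62 mg.

1100 mg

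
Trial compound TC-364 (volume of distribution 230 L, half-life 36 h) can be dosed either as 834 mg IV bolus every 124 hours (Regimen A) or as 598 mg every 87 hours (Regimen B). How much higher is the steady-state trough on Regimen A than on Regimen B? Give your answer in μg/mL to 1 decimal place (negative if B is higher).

Regimen A: f = (1/2)^(124/36) ≈ 0.0919; Cmin,ss = (834/230)·f/(1−f) ≈ 0.367 μg/mL.
Regimen B: f = (1/2)^(87/36) ≈ 0.1873; Cmin,ss = (598/230)·f/(1−f) ≈ 0.599 μg/mL.
Difference ≈ 0.367 − 0.599 ≈ -0.232 μg/mL.

-0.2 μg/mL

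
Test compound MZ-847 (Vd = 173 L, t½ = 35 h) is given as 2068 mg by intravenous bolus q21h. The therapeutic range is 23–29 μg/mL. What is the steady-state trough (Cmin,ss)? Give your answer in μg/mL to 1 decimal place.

Over one 21-h interval, 21/35 ≈ 0.6 half-lives elapse, leaving f ≈ 0.6598 of each dose.
Each bolus raises the concentration by D/Vd = 2068/173 ≈ 11.954 μg/mL.
Steady-state trough Cmin,ss = C₀·f/(1−f) ≈ 11.954 × 0.6598/0.3402 ≈ 23.184 μg/mL.
Trough 23.2 μg/mL vs MEC 23 μg/mL: adequate.

23.2 μg/mL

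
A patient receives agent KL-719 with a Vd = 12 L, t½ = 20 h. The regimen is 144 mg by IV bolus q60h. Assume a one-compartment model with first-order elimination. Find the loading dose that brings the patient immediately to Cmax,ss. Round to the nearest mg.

f = (1/2)^(60/20) ≈ 0.125000; accumulation ratio R = 1/(1−f) ≈ 1.14286.
Loading dose to hit Cmax,ss on first dose: D_load = D_maint·R ≈ 144 × 1.14286 ≈ 164.57 mg.

165 mg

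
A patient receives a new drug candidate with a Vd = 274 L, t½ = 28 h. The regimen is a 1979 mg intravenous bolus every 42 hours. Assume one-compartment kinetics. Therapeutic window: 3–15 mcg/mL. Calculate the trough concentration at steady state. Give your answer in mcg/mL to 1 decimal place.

4.0 mcg/mL

τ/t½ = 42/28 ≈ 1.5, so fraction remaining f = (1/2)^(42/28) ≈ 0.3536.
Accumulation ratio R = 1/(1 − f) ≈ 1/0.6464 ≈ 1.5470.
Each bolus raises the concentration by D/Vd = 1979/274 ≈ 7.223 mcg/mL.
Steady-state peak Cmax,ss = C₀·R ≈ 7.223 × 1.5470 ≈ 11.174 mcg/mL.
One interval later, Cmin,ss = Cmax,ss·e^(−kτ) ≈ 11.174 × 0.3536 ≈ 3.951 mcg/mL.
Trough 4.0 mcg/mL vs MEC 3 mcg/mL: adequate.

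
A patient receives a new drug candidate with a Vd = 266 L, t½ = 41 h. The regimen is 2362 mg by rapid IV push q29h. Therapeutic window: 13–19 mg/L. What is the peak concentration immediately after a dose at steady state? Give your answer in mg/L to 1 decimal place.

Over one 29-h interval, 29/41 ≈ 0.70732 half-lives elapse, leaving f ≈ 0.6125 of each dose.
At steady state, accumulation factor R = 1/(1 − e^(−kτ)) ≈ 2.5806.
Each bolus raises the concentration by D/Vd = 2362/266 ≈ 8.880 mg/L.
Cmax,ss = C₀/(1 − f) ≈ 8.880/0.3875 ≈ 22.916 mg/L.
Peak 22.9 mg/L vs MTC 19 mg/L: exceeds toxic threshold.

22.9 mg/L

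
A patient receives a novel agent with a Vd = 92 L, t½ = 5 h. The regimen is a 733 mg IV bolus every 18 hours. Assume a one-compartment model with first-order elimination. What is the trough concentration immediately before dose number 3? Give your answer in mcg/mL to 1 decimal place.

f = (1/2)^(τ/t½) = (1/2)^(18/5) ≈ 0.0825.
C₀ = D/Vd = 733/92 ≈ 7.967 mcg/mL.
Before the 3rd dose, 2 doses have been given. Superposition: Cmin = C₀·(f + f²).
≈ 7.967 × (0.0825 + 0.0068) ≈ 7.967 × 0.0893 ≈ 0.711 mcg/mL.

0.7 mcg/mL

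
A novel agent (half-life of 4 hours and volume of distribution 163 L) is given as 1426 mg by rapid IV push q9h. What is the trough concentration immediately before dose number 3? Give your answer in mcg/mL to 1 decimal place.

f = (1/2)^(τ/t½) = (1/2)^(9/4) ≈ 0.2102.
C₀ = D/Vd = 1426/163 ≈ 8.748 mcg/mL.
Before the 3rd dose, 2 doses have been given. Superposition: Cmin = C₀·(f + f²).
≈ 8.748 × (0.2102 + 0.0442) ≈ 8.748 × 0.2544 ≈ 2.225 mcg/mL.

2.2 mcg/mL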